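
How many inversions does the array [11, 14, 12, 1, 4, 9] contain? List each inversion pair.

Finding inversions in [11, 14, 12, 1, 4, 9]:

(0, 3): arr[0]=11 > arr[3]=1
(0, 4): arr[0]=11 > arr[4]=4
(0, 5): arr[0]=11 > arr[5]=9
(1, 2): arr[1]=14 > arr[2]=12
(1, 3): arr[1]=14 > arr[3]=1
(1, 4): arr[1]=14 > arr[4]=4
(1, 5): arr[1]=14 > arr[5]=9
(2, 3): arr[2]=12 > arr[3]=1
(2, 4): arr[2]=12 > arr[4]=4
(2, 5): arr[2]=12 > arr[5]=9

Total inversions: 10

The array has 10 inversion(s): (0,3), (0,4), (0,5), (1,2), (1,3), (1,4), (1,5), (2,3), (2,4), (2,5). Each pair (i,j) satisfies i < j and arr[i] > arr[j].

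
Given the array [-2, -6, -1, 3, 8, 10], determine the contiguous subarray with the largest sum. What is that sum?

Using Kadane's algorithm on [-2, -6, -1, 3, 8, 10]:

Scanning through the array:
Position 1 (value -6): max_ending_here = -6, max_so_far = -2
Position 2 (value -1): max_ending_here = -1, max_so_far = -1
Position 3 (value 3): max_ending_here = 3, max_so_far = 3
Position 4 (value 8): max_ending_here = 11, max_so_far = 11
Position 5 (value 10): max_ending_here = 21, max_so_far = 21

Maximum subarray: [3, 8, 10]
Maximum sum: 21

The maximum subarray is [3, 8, 10] with sum 21. This subarray runs from index 3 to index 5.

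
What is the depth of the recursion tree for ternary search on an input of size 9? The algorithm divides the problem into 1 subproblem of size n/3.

For divide and conquer with division factor 3:

Problem sizes at each level:
Level 0: 9
Level 1: 3
Level 2: 1

The root is level 0 and the size-1 base case is level 2 (the tree spans levels 0 through 2, i.e. 3 levels counting the root), so the depth is the number of divisions: log_3(9) = 2

The recursion tree depth is log_3(9) = 2. At each level, the problem size is divided by 3, so it takes 2 divisions to reduce to a base case of size 1. The algorithm makes 1 recursive call at each level.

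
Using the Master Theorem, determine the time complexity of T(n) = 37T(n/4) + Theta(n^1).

Master Theorem for T(n) = 37T(n/4) + O(n^1):

a = 37, b = 4, c = 1
log_b(a) = log_4(37) = 2.6047

Case 1: c = 1 < log_4(37) = 2.6047
T(n) = O(n^(log_4 37))

For T(n) = 37T(n/4) + O(n^1): log_4(37) = 2.6047. This is Case 1 of the Master Theorem (c < log_b(a), work dominated by leaves), giving O(n^(log_4 37)).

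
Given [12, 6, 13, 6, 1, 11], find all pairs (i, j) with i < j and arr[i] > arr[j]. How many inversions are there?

Finding inversions in [12, 6, 13, 6, 1, 11]:

(0, 1): arr[0]=12 > arr[1]=6
(0, 3): arr[0]=12 > arr[3]=6
(0, 4): arr[0]=12 > arr[4]=1
(0, 5): arr[0]=12 > arr[5]=11
(1, 4): arr[1]=6 > arr[4]=1
(2, 3): arr[2]=13 > arr[3]=6
(2, 4): arr[2]=13 > arr[4]=1
(2, 5): arr[2]=13 > arr[5]=11
(3, 4): arr[3]=6 > arr[4]=1

Total inversions: 9

The array has 9 inversion(s): (0,1), (0,3), (0,4), (0,5), (1,4), (2,3), (2,4), (2,5), (3,4). Each pair (i,j) satisfies i < j and arr[i] > arr[j].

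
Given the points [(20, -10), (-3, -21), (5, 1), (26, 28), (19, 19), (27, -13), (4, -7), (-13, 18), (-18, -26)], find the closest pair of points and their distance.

Computing all pairwise distances among 9 points:

d((20, -10), (-3, -21)) = 25.4951
d((20, -10), (5, 1)) = 18.6011
d((20, -10), (26, 28)) = 38.4708
d((20, -10), (19, 19)) = 29.0172
d((20, -10), (27, -13)) = 7.6158 <-- minimum
d((20, -10), (4, -7)) = 16.2788
d((20, -10), (-13, 18)) = 43.2782
d((20, -10), (-18, -26)) = 41.2311
d((-3, -21), (5, 1)) = 23.4094
d((-3, -21), (26, 28)) = 56.9386
d((-3, -21), (19, 19)) = 45.6508
d((-3, -21), (27, -13)) = 31.0483
d((-3, -21), (4, -7)) = 15.6525
d((-3, -21), (-13, 18)) = 40.2616
d((-3, -21), (-18, -26)) = 15.8114
d((5, 1), (26, 28)) = 34.2053
d((5, 1), (19, 19)) = 22.8035
d((5, 1), (27, -13)) = 26.0768
d((5, 1), (4, -7)) = 8.0623
d((5, 1), (-13, 18)) = 24.7588
d((5, 1), (-18, -26)) = 35.4683
d((26, 28), (19, 19)) = 11.4018
d((26, 28), (27, -13)) = 41.0122
d((26, 28), (4, -7)) = 41.3401
d((26, 28), (-13, 18)) = 40.2616
d((26, 28), (-18, -26)) = 69.6563
d((19, 19), (27, -13)) = 32.9848
d((19, 19), (4, -7)) = 30.0167
d((19, 19), (-13, 18)) = 32.0156
d((19, 19), (-18, -26)) = 58.258
d((27, -13), (4, -7)) = 23.7697
d((27, -13), (-13, 18)) = 50.6063
d((27, -13), (-18, -26)) = 46.8402
d((4, -7), (-13, 18)) = 30.2324
d((4, -7), (-18, -26)) = 29.0689
d((-13, 18), (-18, -26)) = 44.2832

Closest pair: (20, -10) and (27, -13) with distance 7.6158

The closest pair is (20, -10) and (27, -13) with Euclidean distance 7.6158. For 9 points, brute-force pairwise comparison is shown above. For large n, the divide-and-conquer algorithm (sort by x, recurse on halves, check the dividing strip) achieves O(n log n).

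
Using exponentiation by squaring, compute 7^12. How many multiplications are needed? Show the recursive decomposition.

Computing 7^12 by squaring (build up from 7^1; each line after the first costs one multiplication):

7^1 = 7
7^2 = (7^1)^2 = 7^2 = 49
7^3 = 7 * 7^2 = 7 * 49 = 343
7^6 = (7^3)^2 = 343^2 = 117649
7^12 = (7^6)^2 = 117649^2 = 13841287201

Result: 13841287201
Multiplications needed: 4 (4 lines after 7^1)

7^12 = 13841287201. Using exponentiation by squaring, this requires 4 multiplications. The key idea: if the exponent is even, square the half-power; if odd, multiply by the base once.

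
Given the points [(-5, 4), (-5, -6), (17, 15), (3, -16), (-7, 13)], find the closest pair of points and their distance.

Computing all pairwise distances among 5 points:

d((-5, 4), (-5, -6)) = 10.0
d((-5, 4), (17, 15)) = 24.5967
d((-5, 4), (3, -16)) = 21.5407
d((-5, 4), (-7, 13)) = 9.2195 <-- minimum
d((-5, -6), (17, 15)) = 30.4138
d((-5, -6), (3, -16)) = 12.8062
d((-5, -6), (-7, 13)) = 19.105
d((17, 15), (3, -16)) = 34.0147
d((17, 15), (-7, 13)) = 24.0832
d((3, -16), (-7, 13)) = 30.6757

Closest pair: (-5, 4) and (-7, 13) with distance 9.2195

The closest pair is (-5, 4) and (-7, 13) with Euclidean distance 9.2195. For 5 points, brute-force pairwise comparison is shown above. For large n, the divide-and-conquer algorithm (sort by x, recurse on halves, check the dividing strip) achieves O(n log n).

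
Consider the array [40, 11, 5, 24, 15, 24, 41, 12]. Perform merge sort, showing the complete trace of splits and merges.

Merge sort trace:

Split: [40, 11, 5, 24, 15, 24, 41, 12] -> [40, 11, 5, 24] and [15, 24, 41, 12]
  Split: [40, 11, 5, 24] -> [40, 11] and [5, 24]
    Split: [40, 11] -> [40] and [11]
    Merge: [40] + [11] -> [11, 40]
    Split: [5, 24] -> [5] and [24]
    Merge: [5] + [24] -> [5, 24]
  Merge: [11, 40] + [5, 24] -> [5, 11, 24, 40]
  Split: [15, 24, 41, 12] -> [15, 24] and [41, 12]
    Split: [15, 24] -> [15] and [24]
    Merge: [15] + [24] -> [15, 24]
    Split: [41, 12] -> [41] and [12]
    Merge: [41] + [12] -> [12, 41]
  Merge: [15, 24] + [12, 41] -> [12, 15, 24, 41]
Merge: [5, 11, 24, 40] + [12, 15, 24, 41] -> [5, 11, 12, 15, 24, 24, 40, 41]

Final sorted array: [5, 11, 12, 15, 24, 24, 40, 41]

The merge sort proceeds by recursively splitting the array and merging sorted halves.
After all merges, the sorted array is [5, 11, 12, 15, 24, 24, 40, 41].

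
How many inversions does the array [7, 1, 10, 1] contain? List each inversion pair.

Finding inversions in [7, 1, 10, 1]:

(0, 1): arr[0]=7 > arr[1]=1
(0, 3): arr[0]=7 > arr[3]=1
(2, 3): arr[2]=10 > arr[3]=1

Total inversions: 3

The array has 3 inversion(s): (0,1), (0,3), (2,3). Each pair (i,j) satisfies i < j and arr[i] > arr[j].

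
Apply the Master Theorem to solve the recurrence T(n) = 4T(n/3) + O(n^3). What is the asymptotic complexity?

Master Theorem for T(n) = 4T(n/3) + O(n^3):

a = 4, b = 3, c = 3
log_b(a) = log_3(4) = 1.2619

Case 3: c = 3 > log_3(4) = 1.2619
T(n) = O(n^3) = O(n^3)

For T(n) = 4T(n/3) + O(n^3): log_3(4) = 1.2619. This is Case 3 of the Master Theorem (c > log_b(a), work dominated by root), giving O(n^3).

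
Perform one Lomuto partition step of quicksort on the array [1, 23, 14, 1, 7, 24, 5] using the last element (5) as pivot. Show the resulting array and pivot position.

Lomuto partition with pivot = 5:

Initial array: [1, 23, 14, 1, 7, 24, 5]

arr[0]=1 <= 5: swap with position 0, array becomes [1, 23, 14, 1, 7, 24, 5]
arr[1]=23 > 5: no swap
arr[2]=14 > 5: no swap
arr[3]=1 <= 5: swap with position 1, array becomes [1, 1, 14, 23, 7, 24, 5]
arr[4]=7 > 5: no swap
arr[5]=24 > 5: no swap

Place pivot at position 2: [1, 1, 5, 23, 7, 24, 14]
Pivot position: 2

After partitioning with pivot 5, the array becomes [1, 1, 5, 23, 7, 24, 14]. The pivot is placed at index 2. All elements to the left of the pivot are <= 5, and all elements to the right are > 5.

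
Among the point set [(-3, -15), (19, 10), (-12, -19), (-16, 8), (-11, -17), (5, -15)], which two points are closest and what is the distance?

Computing all pairwise distances among 6 points:

d((-3, -15), (19, 10)) = 33.3017
d((-3, -15), (-12, -19)) = 9.8489
d((-3, -15), (-16, 8)) = 26.4197
d((-3, -15), (-11, -17)) = 8.2462
d((-3, -15), (5, -15)) = 8.0
d((19, 10), (-12, -19)) = 42.45
d((19, 10), (-16, 8)) = 35.0571
d((19, 10), (-11, -17)) = 40.3609
d((19, 10), (5, -15)) = 28.6531
d((-12, -19), (-16, 8)) = 27.2947
d((-12, -19), (-11, -17)) = 2.2361 <-- minimum
d((-12, -19), (5, -15)) = 17.4642
d((-16, 8), (-11, -17)) = 25.4951
d((-16, 8), (5, -15)) = 31.1448
d((-11, -17), (5, -15)) = 16.1245

Closest pair: (-12, -19) and (-11, -17) with distance 2.2361

The closest pair is (-12, -19) and (-11, -17) with Euclidean distance 2.2361. For 6 points, brute-force pairwise comparison is shown above. For large n, the divide-and-conquer algorithm (sort by x, recurse on halves, check the dividing strip) achieves O(n log n).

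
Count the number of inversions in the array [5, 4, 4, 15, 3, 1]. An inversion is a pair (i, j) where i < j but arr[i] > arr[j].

Finding inversions in [5, 4, 4, 15, 3, 1]:

(0, 1): arr[0]=5 > arr[1]=4
(0, 2): arr[0]=5 > arr[2]=4
(0, 4): arr[0]=5 > arr[4]=3
(0, 5): arr[0]=5 > arr[5]=1
(1, 4): arr[1]=4 > arr[4]=3
(1, 5): arr[1]=4 > arr[5]=1
(2, 4): arr[2]=4 > arr[4]=3
(2, 5): arr[2]=4 > arr[5]=1
(3, 4): arr[3]=15 > arr[4]=3
(3, 5): arr[3]=15 > arr[5]=1
(4, 5): arr[4]=3 > arr[5]=1

Total inversions: 11

The array has 11 inversion(s): (0,1), (0,2), (0,4), (0,5), (1,4), (1,5), (2,4), (2,5), (3,4), (3,5), (4,5). Each pair (i,j) satisfies i < j and arr[i] > arr[j].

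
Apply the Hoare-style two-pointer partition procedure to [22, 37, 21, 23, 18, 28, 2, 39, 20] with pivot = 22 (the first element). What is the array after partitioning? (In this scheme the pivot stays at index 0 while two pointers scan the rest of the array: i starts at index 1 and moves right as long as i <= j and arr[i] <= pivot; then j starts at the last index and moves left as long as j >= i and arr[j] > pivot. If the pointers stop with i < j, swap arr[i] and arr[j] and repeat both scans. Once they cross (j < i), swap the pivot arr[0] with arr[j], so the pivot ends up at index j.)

Hoare-style two-pointer partition with pivot = 22:

Initial array: [22, 37, 21, 23, 18, 28, 2, 39, 20]

Pointers start at i = 1, j = 8.
i stops at index 1 (arr[1]=37 > 22), j stops at index 8 (arr[8]=20 <= 22): swap arr[1] and arr[8], array becomes [22, 20, 21, 23, 18, 28, 2, 39, 37]
i stops at index 3 (arr[3]=23 > 22), j stops at index 6 (arr[6]=2 <= 22): swap arr[3] and arr[6], array becomes [22, 20, 21, 2, 18, 28, 23, 39, 37]
i ends at 5, j ends at 4: the pointers have crossed (j < i), so scanning stops.

Swap pivot arr[0] with arr[4] to place pivot at position 4: [18, 20, 21, 2, 22, 28, 23, 39, 37]
Pivot position: 4

After partitioning with pivot 22, the array becomes [18, 20, 21, 2, 22, 28, 23, 39, 37]. The pivot is placed at index 4. All elements to the left of the pivot are <= 22, and all elements to the right are > 22.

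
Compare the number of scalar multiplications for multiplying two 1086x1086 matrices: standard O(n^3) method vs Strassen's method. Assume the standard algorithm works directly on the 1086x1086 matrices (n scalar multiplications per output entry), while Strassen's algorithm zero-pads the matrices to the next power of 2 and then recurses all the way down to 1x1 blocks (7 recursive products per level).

Matrix multiplication for 1086x1086 matrices:

Strassen's algorithm requires power-of-2 dimensions. Pad 1086x1086 to 2048x2048 (next power of 2).

Standard algorithm: 1086^3 = 1280824056 multiplications
Strassen's algorithm: 7^(log2(2048)) = 7^11 = 1977326743 multiplications
Difference: 1280824056 - 1977326743 = -696502687 (Strassen uses MORE here due to padding overhead — for small or just-over-power-of-2 n, padding can outweigh the per-level savings)

Standard: 1280824056 multiplications (1086^3). Strassen: 1977326743 multiplications (7^11, after padding to 2048x2048). Strassen reduces 8 recursive multiplications to 7 at each level.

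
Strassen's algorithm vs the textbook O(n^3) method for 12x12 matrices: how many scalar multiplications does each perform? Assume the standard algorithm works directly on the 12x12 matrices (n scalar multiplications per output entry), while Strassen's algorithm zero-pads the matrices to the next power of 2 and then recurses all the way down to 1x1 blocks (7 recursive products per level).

Matrix multiplication for 12x12 matrices:

Strassen's algorithm requires power-of-2 dimensions. Pad 12x12 to 16x16 (next power of 2).

Standard algorithm: 12^3 = 1728 multiplications
Strassen's algorithm: 7^(log2(16)) = 7^4 = 2401 multiplications
Difference: 1728 - 2401 = -673 (Strassen uses MORE here due to padding overhead — for small or just-over-power-of-2 n, padding can outweigh the per-level savings)

Standard: 1728 multiplications (12^3). Strassen: 2401 multiplications (7^4, after padding to 16x16). Strassen reduces 8 recursive multiplications to 7 at each level.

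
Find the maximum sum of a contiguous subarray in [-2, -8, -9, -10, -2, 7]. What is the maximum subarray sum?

Using Kadane's algorithm on [-2, -8, -9, -10, -2, 7]:

Scanning through the array:
Position 1 (value -8): max_ending_here = -8, max_so_far = -2
Position 2 (value -9): max_ending_here = -9, max_so_far = -2
Position 3 (value -10): max_ending_here = -10, max_so_far = -2
Position 4 (value -2): max_ending_here = -2, max_so_far = -2
Position 5 (value 7): max_ending_here = 7, max_so_far = 7

Maximum subarray: [7]
Maximum sum: 7

The maximum subarray is [7] with sum 7. This subarray runs from index 5 to index 5.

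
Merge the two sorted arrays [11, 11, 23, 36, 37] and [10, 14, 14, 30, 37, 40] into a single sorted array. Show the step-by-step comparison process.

Merging process:

Compare 11 vs 10: take 10 from right. Merged: [10]
Compare 11 vs 14: take 11 from left. Merged: [10, 11]
Compare 11 vs 14: take 11 from left. Merged: [10, 11, 11]
Compare 23 vs 14: take 14 from right. Merged: [10, 11, 11, 14]
Compare 23 vs 14: take 14 from right. Merged: [10, 11, 11, 14, 14]
Compare 23 vs 30: take 23 from left. Merged: [10, 11, 11, 14, 14, 23]
Compare 36 vs 30: take 30 from right. Merged: [10, 11, 11, 14, 14, 23, 30]
Compare 36 vs 37: take 36 from left. Merged: [10, 11, 11, 14, 14, 23, 30, 36]
Compare 37 vs 37: take 37 from left. Merged: [10, 11, 11, 14, 14, 23, 30, 36, 37]
Append remaining from right: [37, 40]. Merged: [10, 11, 11, 14, 14, 23, 30, 36, 37, 37, 40]

Final merged array: [10, 11, 11, 14, 14, 23, 30, 36, 37, 37, 40]
Total comparisons: 9

The merged array is [10, 11, 11, 14, 14, 23, 30, 36, 37, 37, 40], requiring 9 comparisons. The merge step runs in O(n) time where n is the total number of elements.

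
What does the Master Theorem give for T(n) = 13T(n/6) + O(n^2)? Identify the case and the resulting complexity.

Master Theorem for T(n) = 13T(n/6) + O(n^2):

a = 13, b = 6, c = 2
log_b(a) = log_6(13) = 1.4315

Case 3: c = 2 > log_6(13) = 1.4315
T(n) = O(n^2) = O(n^2)

For T(n) = 13T(n/6) + O(n^2): log_6(13) = 1.4315. This is Case 3 of the Master Theorem (c > log_b(a), work dominated by root), giving O(n^2).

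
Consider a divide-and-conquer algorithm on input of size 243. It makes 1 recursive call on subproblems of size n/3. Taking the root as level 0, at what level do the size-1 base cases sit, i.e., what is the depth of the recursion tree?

For divide and conquer with division factor 3:

Problem sizes at each level:
Level 0: 243
Level 1: 81
Level 2: 27
Level 3: 9
Level 4: 3
Level 5: 1

The root is level 0 and the size-1 base case is level 5 (the tree spans levels 0 through 5, i.e. 6 levels counting the root), so the depth is the number of divisions: log_3(243) = 5

The recursion tree depth is log_3(243) = 5. At each level, the problem size is divided by 3, so it takes 5 divisions to reduce to a base case of size 1. The algorithm makes 1 recursive call at each level.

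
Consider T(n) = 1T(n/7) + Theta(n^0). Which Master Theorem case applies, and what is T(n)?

Master Theorem for T(n) = 1T(n/7) + O(n^0):

a = 1, b = 7, c = 0
log_b(a) = log_7(1) = 0.0000

Case 2: c = 0 = log_7(1) = 0.0000
T(n) = O(n^0 log n) = O(log n)

For T(n) = 1T(n/7) + O(n^0): log_7(1) = 0.0000. This is Case 2 of the Master Theorem (c = log_b(a), equal work at all levels), giving O(log n).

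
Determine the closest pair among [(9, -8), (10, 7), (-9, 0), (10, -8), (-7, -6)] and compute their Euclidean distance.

Computing all pairwise distances among 5 points:

d((9, -8), (10, 7)) = 15.0333
d((9, -8), (-9, 0)) = 19.6977
d((9, -8), (10, -8)) = 1.0 <-- minimum
d((9, -8), (-7, -6)) = 16.1245
d((10, 7), (-9, 0)) = 20.2485
d((10, 7), (10, -8)) = 15.0
d((10, 7), (-7, -6)) = 21.4009
d((-9, 0), (10, -8)) = 20.6155
d((-9, 0), (-7, -6)) = 6.3246
d((10, -8), (-7, -6)) = 17.1172

Closest pair: (9, -8) and (10, -8) with distance 1.0

The closest pair is (9, -8) and (10, -8) with Euclidean distance 1.0. For 5 points, brute-force pairwise comparison is shown above. For large n, the divide-and-conquer algorithm (sort by x, recurse on halves, check the dividing strip) achieves O(n log n).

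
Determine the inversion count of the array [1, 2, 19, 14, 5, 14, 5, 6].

Finding inversions in [1, 2, 19, 14, 5, 14, 5, 6]:

(2, 3): arr[2]=19 > arr[3]=14
(2, 4): arr[2]=19 > arr[4]=5
(2, 5): arr[2]=19 > arr[5]=14
(2, 6): arr[2]=19 > arr[6]=5
(2, 7): arr[2]=19 > arr[7]=6
(3, 4): arr[3]=14 > arr[4]=5
(3, 6): arr[3]=14 > arr[6]=5
(3, 7): arr[3]=14 > arr[7]=6
(5, 6): arr[5]=14 > arr[6]=5
(5, 7): arr[5]=14 > arr[7]=6

Total inversions: 10

The array has 10 inversion(s): (2,3), (2,4), (2,5), (2,6), (2,7), (3,4), (3,6), (3,7), (5,6), (5,7). Each pair (i,j) satisfies i < j and arr[i] > arr[j].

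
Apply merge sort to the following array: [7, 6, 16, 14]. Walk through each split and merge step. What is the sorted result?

Merge sort trace:

Split: [7, 6, 16, 14] -> [7, 6] and [16, 14]
  Split: [7, 6] -> [7] and [6]
  Merge: [7] + [6] -> [6, 7]
  Split: [16, 14] -> [16] and [14]
  Merge: [16] + [14] -> [14, 16]
Merge: [6, 7] + [14, 16] -> [6, 7, 14, 16]

Final sorted array: [6, 7, 14, 16]

The merge sort proceeds by recursively splitting the array and merging sorted halves.
After all merges, the sorted array is [6, 7, 14, 16].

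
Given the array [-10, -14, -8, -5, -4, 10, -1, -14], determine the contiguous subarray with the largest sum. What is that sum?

Using Kadane's algorithm on [-10, -14, -8, -5, -4, 10, -1, -14]:

Scanning through the array:
Position 1 (value -14): max_ending_here = -14, max_so_far = -10
Position 2 (value -8): max_ending_here = -8, max_so_far = -8
Position 3 (value -5): max_ending_here = -5, max_so_far = -5
Position 4 (value -4): max_ending_here = -4, max_so_far = -4
Position 5 (value 10): max_ending_here = 10, max_so_far = 10
Position 6 (value -1): max_ending_here = 9, max_so_far = 10
Position 7 (value -14): max_ending_here = -5, max_so_far = 10

Maximum subarray: [10]
Maximum sum: 10

The maximum subarray is [10] with sum 10. This subarray runs from index 5 to index 5.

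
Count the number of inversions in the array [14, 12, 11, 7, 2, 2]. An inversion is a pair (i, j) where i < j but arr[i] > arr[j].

Finding inversions in [14, 12, 11, 7, 2, 2]:

(0, 1): arr[0]=14 > arr[1]=12
(0, 2): arr[0]=14 > arr[2]=11
(0, 3): arr[0]=14 > arr[3]=7
(0, 4): arr[0]=14 > arr[4]=2
(0, 5): arr[0]=14 > arr[5]=2
(1, 2): arr[1]=12 > arr[2]=11
(1, 3): arr[1]=12 > arr[3]=7
(1, 4): arr[1]=12 > arr[4]=2
(1, 5): arr[1]=12 > arr[5]=2
(2, 3): arr[2]=11 > arr[3]=7
(2, 4): arr[2]=11 > arr[4]=2
(2, 5): arr[2]=11 > arr[5]=2
(3, 4): arr[3]=7 > arr[4]=2
(3, 5): arr[3]=7 > arr[5]=2

Total inversions: 14

The array has 14 inversion(s): (0,1), (0,2), (0,3), (0,4), (0,5), (1,2), (1,3), (1,4), (1,5), (2,3), (2,4), (2,5), (3,4), (3,5). Each pair (i,j) satisfies i < j and arr[i] > arr[j].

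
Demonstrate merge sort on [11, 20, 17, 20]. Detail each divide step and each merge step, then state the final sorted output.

Merge sort trace:

Split: [11, 20, 17, 20] -> [11, 20] and [17, 20]
  Split: [11, 20] -> [11] and [20]
  Merge: [11] + [20] -> [11, 20]
  Split: [17, 20] -> [17] and [20]
  Merge: [17] + [20] -> [17, 20]
Merge: [11, 20] + [17, 20] -> [11, 17, 20, 20]

Final sorted array: [11, 17, 20, 20]

The merge sort proceeds by recursively splitting the array and merging sorted halves.
After all merges, the sorted array is [11, 17, 20, 20].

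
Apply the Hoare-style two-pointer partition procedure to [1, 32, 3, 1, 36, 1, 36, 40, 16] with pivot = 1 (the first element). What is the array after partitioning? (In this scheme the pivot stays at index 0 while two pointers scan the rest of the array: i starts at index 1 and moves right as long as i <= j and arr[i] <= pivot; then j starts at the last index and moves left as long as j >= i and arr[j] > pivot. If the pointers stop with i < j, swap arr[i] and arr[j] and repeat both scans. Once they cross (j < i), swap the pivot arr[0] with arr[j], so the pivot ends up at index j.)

Hoare-style two-pointer partition with pivot = 1:

Initial array: [1, 32, 3, 1, 36, 1, 36, 40, 16]

Pointers start at i = 1, j = 8.
i stops at index 1 (arr[1]=32 > 1), j stops at index 5 (arr[5]=1 <= 1): swap arr[1] and arr[5], array becomes [1, 1, 3, 1, 36, 32, 36, 40, 16]
i stops at index 2 (arr[2]=3 > 1), j stops at index 3 (arr[3]=1 <= 1): swap arr[2] and arr[3], array becomes [1, 1, 1, 3, 36, 32, 36, 40, 16]
i ends at 3, j ends at 2: the pointers have crossed (j < i), so scanning stops.

Swap pivot arr[0] with arr[2] to place pivot at position 2: [1, 1, 1, 3, 36, 32, 36, 40, 16]
Pivot position: 2

After partitioning with pivot 1, the array becomes [1, 1, 1, 3, 36, 32, 36, 40, 16]. The pivot is placed at index 2. All elements to the left of the pivot are <= 1, and all elements to the right are > 1.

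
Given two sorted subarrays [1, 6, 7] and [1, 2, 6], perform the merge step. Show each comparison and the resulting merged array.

Merging process:

Compare 1 vs 1: take 1 from left. Merged: [1]
Compare 6 vs 1: take 1 from right. Merged: [1, 1]
Compare 6 vs 2: take 2 from right. Merged: [1, 1, 2]
Compare 6 vs 6: take 6 from left. Merged: [1, 1, 2, 6]
Compare 7 vs 6: take 6 from right. Merged: [1, 1, 2, 6, 6]
Append remaining from left: [7]. Merged: [1, 1, 2, 6, 6, 7]

Final merged array: [1, 1, 2, 6, 6, 7]
Total comparisons: 5

The merged array is [1, 1, 2, 6, 6, 7], requiring 5 comparisons. The merge step runs in O(n) time where n is the total number of elements.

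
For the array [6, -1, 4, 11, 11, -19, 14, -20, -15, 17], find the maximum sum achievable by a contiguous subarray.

Using Kadane's algorithm on [6, -1, 4, 11, 11, -19, 14, -20, -15, 17]:

Scanning through the array:
Position 1 (value -1): max_ending_here = 5, max_so_far = 6
Position 2 (value 4): max_ending_here = 9, max_so_far = 9
Position 3 (value 11): max_ending_here = 20, max_so_far = 20
Position 4 (value 11): max_ending_here = 31, max_so_far = 31
Position 5 (value -19): max_ending_here = 12, max_so_far = 31
Position 6 (value 14): max_ending_here = 26, max_so_far = 31
Position 7 (value -20): max_ending_here = 6, max_so_far = 31
Position 8 (value -15): max_ending_here = -9, max_so_far = 31
Position 9 (value 17): max_ending_here = 17, max_so_far = 31

Maximum subarray: [6, -1, 4, 11, 11]
Maximum sum: 31

The maximum subarray is [6, -1, 4, 11, 11] with sum 31. This subarray runs from index 0 to index 4.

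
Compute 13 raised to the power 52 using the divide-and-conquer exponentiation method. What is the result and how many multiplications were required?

Computing 13^52 by squaring (build up from 13^1; each line after the first costs one multiplication):

13^1 = 13
13^2 = (13^1)^2 = 13^2 = 169
13^3 = 13 * 13^2 = 13 * 169 = 2197
13^6 = (13^3)^2 = 2197^2 = 4826809
13^12 = (13^6)^2 = 4826809^2 = 23298085122481
13^13 = 13 * 13^12 = 13 * 23298085122481 = 302875106592253
13^26 = (13^13)^2 = 302875106592253^2 = 91733330193268616658399616009
13^52 = (13^26)^2 = 91733330193268616658399616009^2 = 8415003868347247618489696679505181495471801448798649088081

Result: 8415003868347247618489696679505181495471801448798649088081
Multiplications needed: 7 (7 lines after 13^1)

13^52 = 8415003868347247618489696679505181495471801448798649088081. Using exponentiation by squaring, this requires 7 multiplications. The key idea: if the exponent is even, square the half-power; if odd, multiply by the base once.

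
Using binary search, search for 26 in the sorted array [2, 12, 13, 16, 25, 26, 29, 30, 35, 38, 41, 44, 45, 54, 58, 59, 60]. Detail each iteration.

Binary search for 26 in [2, 12, 13, 16, 25, 26, 29, 30, 35, 38, 41, 44, 45, 54, 58, 59, 60]:

lo=0, hi=16, mid=8, arr[mid]=35 -> 35 > 26, search left half
lo=0, hi=7, mid=3, arr[mid]=16 -> 16 < 26, search right half
lo=4, hi=7, mid=5, arr[mid]=26 -> Found target at index 5!

Binary search finds 26 at index 5 after 3 comparisons. The search repeatedly halves the search space by comparing with the middle element.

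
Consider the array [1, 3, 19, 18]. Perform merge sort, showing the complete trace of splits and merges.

Merge sort trace:

Split: [1, 3, 19, 18] -> [1, 3] and [19, 18]
  Split: [1, 3] -> [1] and [3]
  Merge: [1] + [3] -> [1, 3]
  Split: [19, 18] -> [19] and [18]
  Merge: [19] + [18] -> [18, 19]
Merge: [1, 3] + [18, 19] -> [1, 3, 18, 19]

Final sorted array: [1, 3, 18, 19]

The merge sort proceeds by recursively splitting the array and merging sorted halves.
After all merges, the sorted array is [1, 3, 18, 19].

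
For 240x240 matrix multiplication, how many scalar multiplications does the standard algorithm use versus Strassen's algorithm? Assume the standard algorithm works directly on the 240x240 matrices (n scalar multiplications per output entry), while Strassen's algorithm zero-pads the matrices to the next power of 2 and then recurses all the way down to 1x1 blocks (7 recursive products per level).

Matrix multiplication for 240x240 matrices:

Strassen's algorithm requires power-of-2 dimensions. Pad 240x240 to 256x256 (next power of 2).

Standard algorithm: 240^3 = 13824000 multiplications
Strassen's algorithm: 7^(log2(256)) = 7^8 = 5764801 multiplications
Savings: 13824000 - 5764801 = 8059199 multiplications

Standard: 13824000 multiplications (240^3). Strassen: 5764801 multiplications (7^8, after padding to 256x256). Strassen reduces 8 recursive multiplications to 7 at each level.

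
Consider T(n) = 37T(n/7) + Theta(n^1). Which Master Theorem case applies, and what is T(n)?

Master Theorem for T(n) = 37T(n/7) + O(n^1):

a = 37, b = 7, c = 1
log_b(a) = log_7(37) = 1.8556

Case 1: c = 1 < log_7(37) = 1.8556
T(n) = O(n^(log_7 37))

For T(n) = 37T(n/7) + O(n^1): log_7(37) = 1.8556. This is Case 1 of the Master Theorem (c < log_b(a), work dominated by leaves), giving O(n^(log_7 37)).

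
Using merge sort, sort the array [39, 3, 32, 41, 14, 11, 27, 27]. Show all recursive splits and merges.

Merge sort trace:

Split: [39, 3, 32, 41, 14, 11, 27, 27] -> [39, 3, 32, 41] and [14, 11, 27, 27]
  Split: [39, 3, 32, 41] -> [39, 3] and [32, 41]
    Split: [39, 3] -> [39] and [3]
    Merge: [39] + [3] -> [3, 39]
    Split: [32, 41] -> [32] and [41]
    Merge: [32] + [41] -> [32, 41]
  Merge: [3, 39] + [32, 41] -> [3, 32, 39, 41]
  Split: [14, 11, 27, 27] -> [14, 11] and [27, 27]
    Split: [14, 11] -> [14] and [11]
    Merge: [14] + [11] -> [11, 14]
    Split: [27, 27] -> [27] and [27]
    Merge: [27] + [27] -> [27, 27]
  Merge: [11, 14] + [27, 27] -> [11, 14, 27, 27]
Merge: [3, 32, 39, 41] + [11, 14, 27, 27] -> [3, 11, 14, 27, 27, 32, 39, 41]

Final sorted array: [3, 11, 14, 27, 27, 32, 39, 41]

The merge sort proceeds by recursively splitting the array and merging sorted halves.
After all merges, the sorted array is [3, 11, 14, 27, 27, 32, 39, 41].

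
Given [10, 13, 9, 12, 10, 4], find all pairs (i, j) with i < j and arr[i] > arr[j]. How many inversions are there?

Finding inversions in [10, 13, 9, 12, 10, 4]:

(0, 2): arr[0]=10 > arr[2]=9
(0, 5): arr[0]=10 > arr[5]=4
(1, 2): arr[1]=13 > arr[2]=9
(1, 3): arr[1]=13 > arr[3]=12
(1, 4): arr[1]=13 > arr[4]=10
(1, 5): arr[1]=13 > arr[5]=4
(2, 5): arr[2]=9 > arr[5]=4
(3, 4): arr[3]=12 > arr[4]=10
(3, 5): arr[3]=12 > arr[5]=4
(4, 5): arr[4]=10 > arr[5]=4

Total inversions: 10

The array has 10 inversion(s): (0,2), (0,5), (1,2), (1,3), (1,4), (1,5), (2,5), (3,4), (3,5), (4,5). Each pair (i,j) satisfies i < j and arr[i] > arr[j].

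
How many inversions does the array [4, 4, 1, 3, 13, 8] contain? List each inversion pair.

Finding inversions in [4, 4, 1, 3, 13, 8]:

(0, 2): arr[0]=4 > arr[2]=1
(0, 3): arr[0]=4 > arr[3]=3
(1, 2): arr[1]=4 > arr[2]=1
(1, 3): arr[1]=4 > arr[3]=3
(4, 5): arr[4]=13 > arr[5]=8

Total inversions: 5

The array has 5 inversion(s): (0,2), (0,3), (1,2), (1,3), (4,5). Each pair (i,j) satisfies i < j and arr[i] > arr[j].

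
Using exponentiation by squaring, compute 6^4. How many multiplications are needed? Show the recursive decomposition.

Computing 6^4 by squaring (build up from 6^1; each line after the first costs one multiplication):

6^1 = 6
6^2 = (6^1)^2 = 6^2 = 36
6^4 = (6^2)^2 = 36^2 = 1296

Result: 1296
Multiplications needed: 2 (2 lines after 6^1)

6^4 = 1296. Using exponentiation by squaring, this requires 2 multiplications. The key idea: if the exponent is even, square the half-power; if odd, multiply by the base once.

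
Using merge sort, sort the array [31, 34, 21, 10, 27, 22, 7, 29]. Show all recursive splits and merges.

Merge sort trace:

Split: [31, 34, 21, 10, 27, 22, 7, 29] -> [31, 34, 21, 10] and [27, 22, 7, 29]
  Split: [31, 34, 21, 10] -> [31, 34] and [21, 10]
    Split: [31, 34] -> [31] and [34]
    Merge: [31] + [34] -> [31, 34]
    Split: [21, 10] -> [21] and [10]
    Merge: [21] + [10] -> [10, 21]
  Merge: [31, 34] + [10, 21] -> [10, 21, 31, 34]
  Split: [27, 22, 7, 29] -> [27, 22] and [7, 29]
    Split: [27, 22] -> [27] and [22]
    Merge: [27] + [22] -> [22, 27]
    Split: [7, 29] -> [7] and [29]
    Merge: [7] + [29] -> [7, 29]
  Merge: [22, 27] + [7, 29] -> [7, 22, 27, 29]
Merge: [10, 21, 31, 34] + [7, 22, 27, 29] -> [7, 10, 21, 22, 27, 29, 31, 34]

Final sorted array: [7, 10, 21, 22, 27, 29, 31, 34]

The merge sort proceeds by recursively splitting the array and merging sorted halves.
After all merges, the sorted array is [7, 10, 21, 22, 27, 29, 31, 34].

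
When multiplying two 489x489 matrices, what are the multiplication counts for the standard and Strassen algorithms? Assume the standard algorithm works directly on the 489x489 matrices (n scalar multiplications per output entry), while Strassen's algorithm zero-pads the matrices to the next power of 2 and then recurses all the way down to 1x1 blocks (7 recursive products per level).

Matrix multiplication for 489x489 matrices:

Strassen's algorithm requires power-of-2 dimensions. Pad 489x489 to 512x512 (next power of 2).

Standard algorithm: 489^3 = 116930169 multiplications
Strassen's algorithm: 7^(log2(512)) = 7^9 = 40353607 multiplications
Savings: 116930169 - 40353607 = 76576562 multiplications

Standard: 116930169 multiplications (489^3). Strassen: 40353607 multiplications (7^9, after padding to 512x512). Strassen reduces 8 recursive multiplications to 7 at each level.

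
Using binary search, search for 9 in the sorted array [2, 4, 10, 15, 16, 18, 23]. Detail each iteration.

Binary search for 9 in [2, 4, 10, 15, 16, 18, 23]:

lo=0, hi=6, mid=3, arr[mid]=15 -> 15 > 9, search left half
lo=0, hi=2, mid=1, arr[mid]=4 -> 4 < 9, search right half
lo=2, hi=2, mid=2, arr[mid]=10 -> 10 > 9, search left half
lo=2 > hi=1, target 9 not found

Binary search determines that 9 is not in the array after 3 comparisons. The search space was exhausted without finding the target.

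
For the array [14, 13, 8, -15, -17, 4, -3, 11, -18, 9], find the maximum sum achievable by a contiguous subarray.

Using Kadane's algorithm on [14, 13, 8, -15, -17, 4, -3, 11, -18, 9]:

Scanning through the array:
Position 1 (value 13): max_ending_here = 27, max_so_far = 27
Position 2 (value 8): max_ending_here = 35, max_so_far = 35
Position 3 (value -15): max_ending_here = 20, max_so_far = 35
Position 4 (value -17): max_ending_here = 3, max_so_far = 35
Position 5 (value 4): max_ending_here = 7, max_so_far = 35
Position 6 (value -3): max_ending_here = 4, max_so_far = 35
Position 7 (value 11): max_ending_here = 15, max_so_far = 35
Position 8 (value -18): max_ending_here = -3, max_so_far = 35
Position 9 (value 9): max_ending_here = 9, max_so_far = 35

Maximum subarray: [14, 13, 8]
Maximum sum: 35

The maximum subarray is [14, 13, 8] with sum 35. This subarray runs from index 0 to index 2.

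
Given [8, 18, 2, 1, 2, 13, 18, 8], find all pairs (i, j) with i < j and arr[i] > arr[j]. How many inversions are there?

Finding inversions in [8, 18, 2, 1, 2, 13, 18, 8]:

(0, 2): arr[0]=8 > arr[2]=2
(0, 3): arr[0]=8 > arr[3]=1
(0, 4): arr[0]=8 > arr[4]=2
(1, 2): arr[1]=18 > arr[2]=2
(1, 3): arr[1]=18 > arr[3]=1
(1, 4): arr[1]=18 > arr[4]=2
(1, 5): arr[1]=18 > arr[5]=13
(1, 7): arr[1]=18 > arr[7]=8
(2, 3): arr[2]=2 > arr[3]=1
(5, 7): arr[5]=13 > arr[7]=8
(6, 7): arr[6]=18 > arr[7]=8

Total inversions: 11

The array has 11 inversion(s): (0,2), (0,3), (0,4), (1,2), (1,3), (1,4), (1,5), (1,7), (2,3), (5,7), (6,7). Each pair (i,j) satisfies i < j and arr[i] > arr[j].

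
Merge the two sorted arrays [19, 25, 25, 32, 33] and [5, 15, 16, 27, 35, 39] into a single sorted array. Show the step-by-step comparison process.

Merging process:

Compare 19 vs 5: take 5 from right. Merged: [5]
Compare 19 vs 15: take 15 from right. Merged: [5, 15]
Compare 19 vs 16: take 16 from right. Merged: [5, 15, 16]
Compare 19 vs 27: take 19 from left. Merged: [5, 15, 16, 19]
Compare 25 vs 27: take 25 from left. Merged: [5, 15, 16, 19, 25]
Compare 25 vs 27: take 25 from left. Merged: [5, 15, 16, 19, 25, 25]
Compare 32 vs 27: take 27 from right. Merged: [5, 15, 16, 19, 25, 25, 27]
Compare 32 vs 35: take 32 from left. Merged: [5, 15, 16, 19, 25, 25, 27, 32]
Compare 33 vs 35: take 33 from left. Merged: [5, 15, 16, 19, 25, 25, 27, 32, 33]
Append remaining from right: [35, 39]. Merged: [5, 15, 16, 19, 25, 25, 27, 32, 33, 35, 39]

Final merged array: [5, 15, 16, 19, 25, 25, 27, 32, 33, 35, 39]
Total comparisons: 9

The merged array is [5, 15, 16, 19, 25, 25, 27, 32, 33, 35, 39], requiring 9 comparisons. The merge step runs in O(n) time where n is the total number of elements.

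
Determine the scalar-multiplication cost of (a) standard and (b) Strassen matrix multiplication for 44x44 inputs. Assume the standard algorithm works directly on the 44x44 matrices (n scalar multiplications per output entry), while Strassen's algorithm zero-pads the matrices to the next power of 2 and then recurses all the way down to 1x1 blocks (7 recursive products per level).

Matrix multiplication for 44x44 matrices:

Strassen's algorithm requires power-of-2 dimensions. Pad 44x44 to 64x64 (next power of 2).

Standard algorithm: 44^3 = 85184 multiplications
Strassen's algorithm: 7^(log2(64)) = 7^6 = 117649 multiplications
Difference: 85184 - 117649 = -32465 (Strassen uses MORE here due to padding overhead — for small or just-over-power-of-2 n, padding can outweigh the per-level savings)

Standard: 85184 multiplications (44^3). Strassen: 117649 multiplications (7^6, after padding to 64x64). Strassen reduces 8 recursive multiplications to 7 at each level.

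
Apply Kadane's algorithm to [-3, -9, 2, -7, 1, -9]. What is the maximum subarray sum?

Using Kadane's algorithm on [-3, -9, 2, -7, 1, -9]:

Scanning through the array:
Position 1 (value -9): max_ending_here = -9, max_so_far = -3
Position 2 (value 2): max_ending_here = 2, max_so_far = 2
Position 3 (value -7): max_ending_here = -5, max_so_far = 2
Position 4 (value 1): max_ending_here = 1, max_so_far = 2
Position 5 (value -9): max_ending_here = -8, max_so_far = 2

Maximum subarray: [2]
Maximum sum: 2

The maximum subarray is [2] with sum 2. This subarray runs from index 2 to index 2.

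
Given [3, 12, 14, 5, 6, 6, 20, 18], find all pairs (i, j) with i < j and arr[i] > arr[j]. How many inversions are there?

Finding inversions in [3, 12, 14, 5, 6, 6, 20, 18]:

(1, 3): arr[1]=12 > arr[3]=5
(1, 4): arr[1]=12 > arr[4]=6
(1, 5): arr[1]=12 > arr[5]=6
(2, 3): arr[2]=14 > arr[3]=5
(2, 4): arr[2]=14 > arr[4]=6
(2, 5): arr[2]=14 > arr[5]=6
(6, 7): arr[6]=20 > arr[7]=18

Total inversions: 7

The array has 7 inversion(s): (1,3), (1,4), (1,5), (2,3), (2,4), (2,5), (6,7). Each pair (i,j) satisfies i < j and arr[i] > arr[j].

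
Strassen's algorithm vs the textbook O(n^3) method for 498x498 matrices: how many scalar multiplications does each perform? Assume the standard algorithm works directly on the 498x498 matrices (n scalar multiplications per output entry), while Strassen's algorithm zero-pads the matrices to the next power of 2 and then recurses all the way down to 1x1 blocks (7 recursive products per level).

Matrix multiplication for 498x498 matrices:

Strassen's algorithm requires power-of-2 dimensions. Pad 498x498 to 512x512 (next power of 2).

Standard algorithm: 498^3 = 123505992 multiplications
Strassen's algorithm: 7^(log2(512)) = 7^9 = 40353607 multiplications
Savings: 123505992 - 40353607 = 83152385 multiplications

Standard: 123505992 multiplications (498^3). Strassen: 40353607 multiplications (7^9, after padding to 512x512). Strassen reduces 8 recursive multiplications to 7 at each level.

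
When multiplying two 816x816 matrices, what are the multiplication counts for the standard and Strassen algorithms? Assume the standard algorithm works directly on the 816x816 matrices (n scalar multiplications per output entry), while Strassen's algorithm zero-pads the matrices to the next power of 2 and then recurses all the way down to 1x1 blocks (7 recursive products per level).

Matrix multiplication for 816x816 matrices:

Strassen's algorithm requires power-of-2 dimensions. Pad 816x816 to 1024x1024 (next power of 2).

Standard algorithm: 816^3 = 543338496 multiplications
Strassen's algorithm: 7^(log2(1024)) = 7^10 = 282475249 multiplications
Savings: 543338496 - 282475249 = 260863247 multiplications

Standard: 543338496 multiplications (816^3). Strassen: 282475249 multiplications (7^10, after padding to 1024x1024). Strassen reduces 8 recursive multiplications to 7 at each level.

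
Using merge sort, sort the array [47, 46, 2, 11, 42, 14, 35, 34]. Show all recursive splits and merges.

Merge sort trace:

Split: [47, 46, 2, 11, 42, 14, 35, 34] -> [47, 46, 2, 11] and [42, 14, 35, 34]
  Split: [47, 46, 2, 11] -> [47, 46] and [2, 11]
    Split: [47, 46] -> [47] and [46]
    Merge: [47] + [46] -> [46, 47]
    Split: [2, 11] -> [2] and [11]
    Merge: [2] + [11] -> [2, 11]
  Merge: [46, 47] + [2, 11] -> [2, 11, 46, 47]
  Split: [42, 14, 35, 34] -> [42, 14] and [35, 34]
    Split: [42, 14] -> [42] and [14]
    Merge: [42] + [14] -> [14, 42]
    Split: [35, 34] -> [35] and [34]
    Merge: [35] + [34] -> [34, 35]
  Merge: [14, 42] + [34, 35] -> [14, 34, 35, 42]
Merge: [2, 11, 46, 47] + [14, 34, 35, 42] -> [2, 11, 14, 34, 35, 42, 46, 47]

Final sorted array: [2, 11, 14, 34, 35, 42, 46, 47]

The merge sort proceeds by recursively splitting the array and merging sorted halves.
After all merges, the sorted array is [2, 11, 14, 34, 35, 42, 46, 47].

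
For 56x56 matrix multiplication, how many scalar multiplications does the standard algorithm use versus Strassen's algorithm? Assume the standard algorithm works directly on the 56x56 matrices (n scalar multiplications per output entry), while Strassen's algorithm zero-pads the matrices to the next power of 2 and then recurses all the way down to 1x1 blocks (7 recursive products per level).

Matrix multiplication for 56x56 matrices:

Strassen's algorithm requires power-of-2 dimensions. Pad 56x56 to 64x64 (next power of 2).

Standard algorithm: 56^3 = 175616 multiplications
Strassen's algorithm: 7^(log2(64)) = 7^6 = 117649 multiplications
Savings: 175616 - 117649 = 57967 multiplications

Standard: 175616 multiplications (56^3). Strassen: 117649 multiplications (7^6, after padding to 64x64). Strassen reduces 8 recursive multiplications to 7 at each level.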